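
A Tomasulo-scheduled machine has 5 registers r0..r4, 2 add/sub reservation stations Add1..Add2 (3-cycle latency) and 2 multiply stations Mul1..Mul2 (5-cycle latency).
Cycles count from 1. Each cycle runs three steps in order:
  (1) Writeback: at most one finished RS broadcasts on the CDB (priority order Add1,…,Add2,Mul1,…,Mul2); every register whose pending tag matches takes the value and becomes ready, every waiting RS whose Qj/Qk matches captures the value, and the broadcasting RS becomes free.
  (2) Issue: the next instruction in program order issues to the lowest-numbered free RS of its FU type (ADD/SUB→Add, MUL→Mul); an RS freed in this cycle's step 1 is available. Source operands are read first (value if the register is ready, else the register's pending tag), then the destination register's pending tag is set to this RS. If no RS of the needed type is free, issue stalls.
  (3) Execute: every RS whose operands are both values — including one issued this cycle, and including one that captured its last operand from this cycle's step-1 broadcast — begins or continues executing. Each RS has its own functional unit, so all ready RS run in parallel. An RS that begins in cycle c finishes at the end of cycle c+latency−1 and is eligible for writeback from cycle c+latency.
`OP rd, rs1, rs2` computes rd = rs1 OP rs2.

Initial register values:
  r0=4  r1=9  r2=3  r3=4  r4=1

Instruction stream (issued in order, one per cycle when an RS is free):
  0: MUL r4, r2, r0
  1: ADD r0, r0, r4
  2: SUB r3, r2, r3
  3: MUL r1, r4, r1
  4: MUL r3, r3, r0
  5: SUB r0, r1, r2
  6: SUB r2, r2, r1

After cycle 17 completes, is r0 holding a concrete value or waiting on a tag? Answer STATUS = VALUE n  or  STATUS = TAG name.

STATUS = VALUE 105

cycle 1: issue MUL r4<-Mul1 // r0:4,r1:9,r2:3,r3:4,r4:Mul1
cycle 2: issue ADD r0<-Add1 // r0:Add1,r1:9,r2:3,r3:4,r4:Mul1
cycle 3: issue SUB r3<-Add2 // r0:Add1,r1:9,r2:3,r3:Add2,r4:Mul1
cycle 4: issue MUL r1<-Mul2 // r0:Add1,r1:Mul2,r2:3,r3:Add2,r4:Mul1
cycle 5: stall // r0:Add1,r1:Mul2,r2:3,r3:Add2,r4:Mul1
cycle 6: CDB Add2=-1; stall // r0:Add1,r1:Mul2,r2:3,r3:-1,r4:Mul1
cycle 7: CDB Mul1=12; issue MUL r3<-Mul1 // r0:Add1,r1:Mul2,r2:3,r3:Mul1,r4:12
cycle 8: issue SUB r0<-Add2 // r0:Add2,r1:Mul2,r2:3,r3:Mul1,r4:12
cycle 9: stall // r0:Add2,r1:Mul2,r2:3,r3:Mul1,r4:12
cycle 10: CDB Add1=16; issue SUB r2<-Add1 // r0:Add2,r1:Mul2,r2:Add1,r3:Mul1,r4:12
cycle 11: - // r0:Add2,r1:Mul2,r2:Add1,r3:Mul1,r4:12
cycle 12: CDB Mul2=108 // r0:Add2,r1:108,r2:Add1,r3:Mul1,r4:12
cycle 13: - // r0:Add2,r1:108,r2:Add1,r3:Mul1,r4:12
cycle 14: - // r0:Add2,r1:108,r2:Add1,r3:Mul1,r4:12
cycle 15: CDB Add1=-105 // r0:Add2,r1:108,r2:-105,r3:Mul1,r4:12
cycle 16: CDB Add2=105 // r0:105,r1:108,r2:-105,r3:Mul1,r4:12
cycle 17: CDB Mul1=-16 // r0:105,r1:108,r2:-105,r3:-16,r4:12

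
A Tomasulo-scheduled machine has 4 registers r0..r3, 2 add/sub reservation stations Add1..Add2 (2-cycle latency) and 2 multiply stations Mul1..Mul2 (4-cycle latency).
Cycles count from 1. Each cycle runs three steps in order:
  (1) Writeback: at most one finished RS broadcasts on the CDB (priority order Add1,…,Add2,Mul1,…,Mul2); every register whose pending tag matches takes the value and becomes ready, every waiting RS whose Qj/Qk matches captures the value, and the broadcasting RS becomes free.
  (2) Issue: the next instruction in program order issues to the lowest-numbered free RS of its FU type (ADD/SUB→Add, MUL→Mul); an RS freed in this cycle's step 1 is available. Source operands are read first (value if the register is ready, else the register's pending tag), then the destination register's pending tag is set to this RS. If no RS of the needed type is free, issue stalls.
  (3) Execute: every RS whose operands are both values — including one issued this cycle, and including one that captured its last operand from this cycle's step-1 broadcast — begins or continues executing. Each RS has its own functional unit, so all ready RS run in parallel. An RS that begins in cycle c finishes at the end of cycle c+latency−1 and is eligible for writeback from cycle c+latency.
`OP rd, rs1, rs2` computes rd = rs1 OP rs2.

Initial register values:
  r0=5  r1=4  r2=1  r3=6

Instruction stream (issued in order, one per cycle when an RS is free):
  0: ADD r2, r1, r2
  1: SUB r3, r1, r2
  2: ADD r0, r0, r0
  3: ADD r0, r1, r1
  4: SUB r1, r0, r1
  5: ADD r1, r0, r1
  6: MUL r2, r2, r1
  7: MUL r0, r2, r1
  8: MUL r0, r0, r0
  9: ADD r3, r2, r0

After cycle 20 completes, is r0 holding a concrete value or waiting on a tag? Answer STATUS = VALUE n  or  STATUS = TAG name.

  c1: issue ADD r2<-Add1  regs: r0:5,r1:4,r2:Add1,r3:6
  c2: issue SUB r3<-Add2  regs: r0:5,r1:4,r2:Add1,r3:Add2
  c3: CDB Add1=5; issue ADD r0<-Add1  regs: r0:Add1,r1:4,r2:5,r3:Add2
  c4: stall  regs: r0:Add1,r1:4,r2:5,r3:Add2
  c5: CDB Add1=10; issue ADD r0<-Add1  regs: r0:Add1,r1:4,r2:5,r3:Add2
  c6: CDB Add2=-1; issue SUB r1<-Add2  regs: r0:Add1,r1:Add2,r2:5,r3:-1
  c7: CDB Add1=8; issue ADD r1<-Add1  regs: r0:8,r1:Add1,r2:5,r3:-1
  c8: issue MUL r2<-Mul1  regs: r0:8,r1:Add1,r2:Mul1,r3:-1
  c9: CDB Add2=4; issue MUL r0<-Mul2  regs: r0:Mul2,r1:Add1,r2:Mul1,r3:-1
  c10: stall  regs: r0:Mul2,r1:Add1,r2:Mul1,r3:-1
  c11: CDB Add1=12; stall  regs: r0:Mul2,r1:12,r2:Mul1,r3:-1
  c12: stall  regs: r0:Mul2,r1:12,r2:Mul1,r3:-1
  c13: stall  regs: r0:Mul2,r1:12,r2:Mul1,r3:-1
  c14: stall  regs: r0:Mul2,r1:12,r2:Mul1,r3:-1
  c15: CDB Mul1=60; issue MUL r0<-Mul1  regs: r0:Mul1,r1:12,r2:60,r3:-1
  c16: issue ADD r3<-Add1  regs: r0:Mul1,r1:12,r2:60,r3:Add1
  c17: -  regs: r0:Mul1,r1:12,r2:60,r3:Add1
  c18: -  regs: r0:Mul1,r1:12,r2:60,r3:Add1
  c19: CDB Mul2=720  regs: r0:Mul1,r1:12,r2:60,r3:Add1
  c20: -  regs: r0:Mul1,r1:12,r2:60,r3:Add1

STATUS = TAG Mul1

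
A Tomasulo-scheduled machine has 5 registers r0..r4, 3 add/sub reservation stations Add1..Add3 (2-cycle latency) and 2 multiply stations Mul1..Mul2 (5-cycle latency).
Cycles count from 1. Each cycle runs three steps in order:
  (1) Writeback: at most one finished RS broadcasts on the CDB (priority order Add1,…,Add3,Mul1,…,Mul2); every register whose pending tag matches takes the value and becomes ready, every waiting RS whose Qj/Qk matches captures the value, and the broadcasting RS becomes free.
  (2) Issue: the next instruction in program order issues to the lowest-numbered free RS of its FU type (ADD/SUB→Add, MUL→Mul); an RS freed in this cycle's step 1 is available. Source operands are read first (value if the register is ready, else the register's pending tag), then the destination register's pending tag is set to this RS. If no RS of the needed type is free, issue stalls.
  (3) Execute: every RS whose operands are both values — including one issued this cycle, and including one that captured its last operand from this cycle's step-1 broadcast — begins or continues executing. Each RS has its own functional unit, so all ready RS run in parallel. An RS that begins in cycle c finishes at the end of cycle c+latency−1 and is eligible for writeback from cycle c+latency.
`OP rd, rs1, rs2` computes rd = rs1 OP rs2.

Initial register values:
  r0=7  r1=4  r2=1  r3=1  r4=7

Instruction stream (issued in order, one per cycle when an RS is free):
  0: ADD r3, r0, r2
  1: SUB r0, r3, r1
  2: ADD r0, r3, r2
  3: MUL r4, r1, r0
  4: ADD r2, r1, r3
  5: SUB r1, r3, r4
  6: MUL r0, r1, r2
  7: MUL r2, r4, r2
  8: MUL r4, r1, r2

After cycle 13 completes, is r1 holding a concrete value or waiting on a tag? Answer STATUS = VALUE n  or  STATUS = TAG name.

STATUS = VALUE -28

c1: issue ADD r3<-Add1 | r0:7,r1:4,r2:1,r3:Add1,r4:7
c2: issue SUB r0<-Add2 | r0:Add2,r1:4,r2:1,r3:Add1,r4:7
c3: CDB Add1=8; issue ADD r0<-Add1 | r0:Add1,r1:4,r2:1,r3:8,r4:7
c4: issue MUL r4<-Mul1 | r0:Add1,r1:4,r2:1,r3:8,r4:Mul1
c5: CDB Add1=9; issue ADD r2<-Add1 | r0:9,r1:4,r2:Add1,r3:8,r4:Mul1
c6: CDB Add2=4; issue SUB r1<-Add2 | r0:9,r1:Add2,r2:Add1,r3:8,r4:Mul1
c7: CDB Add1=12; issue MUL r0<-Mul2 | r0:Mul2,r1:Add2,r2:12,r3:8,r4:Mul1
c8: stall | r0:Mul2,r1:Add2,r2:12,r3:8,r4:Mul1
c9: stall | r0:Mul2,r1:Add2,r2:12,r3:8,r4:Mul1
c10: CDB Mul1=36; issue MUL r2<-Mul1 | r0:Mul2,r1:Add2,r2:Mul1,r3:8,r4:36
c11: stall | r0:Mul2,r1:Add2,r2:Mul1,r3:8,r4:36
c12: CDB Add2=-28; stall | r0:Mul2,r1:-28,r2:Mul1,r3:8,r4:36
c13: stall | r0:Mul2,r1:-28,r2:Mul1,r3:8,r4:36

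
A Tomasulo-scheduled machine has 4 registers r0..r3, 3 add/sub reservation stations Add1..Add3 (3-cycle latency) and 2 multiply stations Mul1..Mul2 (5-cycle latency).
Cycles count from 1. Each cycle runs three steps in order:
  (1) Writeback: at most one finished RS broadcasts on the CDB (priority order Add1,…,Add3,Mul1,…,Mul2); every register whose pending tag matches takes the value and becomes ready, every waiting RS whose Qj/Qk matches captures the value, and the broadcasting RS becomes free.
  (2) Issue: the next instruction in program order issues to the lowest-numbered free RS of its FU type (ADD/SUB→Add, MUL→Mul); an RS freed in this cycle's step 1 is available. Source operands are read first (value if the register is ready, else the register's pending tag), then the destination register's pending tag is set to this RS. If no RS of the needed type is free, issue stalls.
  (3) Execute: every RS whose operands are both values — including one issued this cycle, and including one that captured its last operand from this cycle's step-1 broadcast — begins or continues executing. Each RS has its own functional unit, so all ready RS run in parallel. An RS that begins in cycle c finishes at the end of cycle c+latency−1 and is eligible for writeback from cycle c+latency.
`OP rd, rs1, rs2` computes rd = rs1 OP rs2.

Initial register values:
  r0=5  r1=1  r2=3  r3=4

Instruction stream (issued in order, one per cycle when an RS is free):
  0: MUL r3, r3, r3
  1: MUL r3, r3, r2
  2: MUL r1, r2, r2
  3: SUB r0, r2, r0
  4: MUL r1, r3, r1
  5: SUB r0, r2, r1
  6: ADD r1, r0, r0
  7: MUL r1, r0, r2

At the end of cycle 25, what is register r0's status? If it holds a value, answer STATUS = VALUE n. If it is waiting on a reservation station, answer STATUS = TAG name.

STATUS = VALUE -429

cycle 1: issue MUL r3<-Mul1 // r0:5,r1:1,r2:3,r3:Mul1
cycle 2: issue MUL r3<-Mul2 // r0:5,r1:1,r2:3,r3:Mul2
cycle 3: stall // r0:5,r1:1,r2:3,r3:Mul2
cycle 4: stall // r0:5,r1:1,r2:3,r3:Mul2
cycle 5: stall // r0:5,r1:1,r2:3,r3:Mul2
cycle 6: CDB Mul1=16; issue MUL r1<-Mul1 // r0:5,r1:Mul1,r2:3,r3:Mul2
cycle 7: issue SUB r0<-Add1 // r0:Add1,r1:Mul1,r2:3,r3:Mul2
cycle 8: stall // r0:Add1,r1:Mul1,r2:3,r3:Mul2
cycle 9: stall // r0:Add1,r1:Mul1,r2:3,r3:Mul2
cycle 10: CDB Add1=-2; stall // r0:-2,r1:Mul1,r2:3,r3:Mul2
cycle 11: CDB Mul1=9; issue MUL r1<-Mul1 // r0:-2,r1:Mul1,r2:3,r3:Mul2
cycle 12: CDB Mul2=48; issue SUB r0<-Add1 // r0:Add1,r1:Mul1,r2:3,r3:48
cycle 13: issue ADD r1<-Add2 // r0:Add1,r1:Add2,r2:3,r3:48
cycle 14: issue MUL r1<-Mul2 // r0:Add1,r1:Mul2,r2:3,r3:48
cycle 15: - // r0:Add1,r1:Mul2,r2:3,r3:48
cycle 16: - // r0:Add1,r1:Mul2,r2:3,r3:48
cycle 17: CDB Mul1=432 // r0:Add1,r1:Mul2,r2:3,r3:48
cycle 18: - // r0:Add1,r1:Mul2,r2:3,r3:48
cycle 19: - // r0:Add1,r1:Mul2,r2:3,r3:48
cycle 20: CDB Add1=-429 // r0:-429,r1:Mul2,r2:3,r3:48
cycle 21: - // r0:-429,r1:Mul2,r2:3,r3:48
cycle 22: - // r0:-429,r1:Mul2,r2:3,r3:48
cycle 23: CDB Add2=-858 // r0:-429,r1:Mul2,r2:3,r3:48
cycle 24: - // r0:-429,r1:Mul2,r2:3,r3:48
cycle 25: CDB Mul2=-1287 // r0:-429,r1:-1287,r2:3,r3:48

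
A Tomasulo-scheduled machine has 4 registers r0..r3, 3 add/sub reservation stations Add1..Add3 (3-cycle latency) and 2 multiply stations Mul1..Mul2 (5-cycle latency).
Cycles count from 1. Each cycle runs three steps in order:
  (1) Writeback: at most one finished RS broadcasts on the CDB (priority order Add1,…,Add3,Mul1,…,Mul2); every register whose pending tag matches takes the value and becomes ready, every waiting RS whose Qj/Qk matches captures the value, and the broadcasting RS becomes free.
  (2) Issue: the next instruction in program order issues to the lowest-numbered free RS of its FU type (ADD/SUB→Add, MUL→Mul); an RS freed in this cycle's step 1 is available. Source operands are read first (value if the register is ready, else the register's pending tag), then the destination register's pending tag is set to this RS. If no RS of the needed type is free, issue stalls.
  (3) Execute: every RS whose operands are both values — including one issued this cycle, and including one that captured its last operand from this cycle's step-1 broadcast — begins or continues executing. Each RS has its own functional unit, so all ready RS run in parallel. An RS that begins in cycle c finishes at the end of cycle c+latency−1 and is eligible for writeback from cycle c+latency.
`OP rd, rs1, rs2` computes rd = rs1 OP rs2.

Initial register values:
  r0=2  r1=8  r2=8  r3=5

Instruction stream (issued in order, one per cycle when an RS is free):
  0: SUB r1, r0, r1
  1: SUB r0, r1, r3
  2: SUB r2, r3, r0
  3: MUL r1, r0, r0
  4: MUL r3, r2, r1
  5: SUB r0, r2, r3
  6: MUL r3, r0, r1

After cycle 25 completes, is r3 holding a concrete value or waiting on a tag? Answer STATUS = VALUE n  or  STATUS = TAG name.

STATUS = VALUE -232320

c1: issue SUB r1<-Add1 | r0:2,r1:Add1,r2:8,r3:5
c2: issue SUB r0<-Add2 | r0:Add2,r1:Add1,r2:8,r3:5
c3: issue SUB r2<-Add3 | r0:Add2,r1:Add1,r2:Add3,r3:5
c4: CDB Add1=-6; issue MUL r1<-Mul1 | r0:Add2,r1:Mul1,r2:Add3,r3:5
c5: issue MUL r3<-Mul2 | r0:Add2,r1:Mul1,r2:Add3,r3:Mul2
c6: issue SUB r0<-Add1 | r0:Add1,r1:Mul1,r2:Add3,r3:Mul2
c7: CDB Add2=-11; stall | r0:Add1,r1:Mul1,r2:Add3,r3:Mul2
c8: stall | r0:Add1,r1:Mul1,r2:Add3,r3:Mul2
c9: stall | r0:Add1,r1:Mul1,r2:Add3,r3:Mul2
c10: CDB Add3=16; stall | r0:Add1,r1:Mul1,r2:16,r3:Mul2
c11: stall | r0:Add1,r1:Mul1,r2:16,r3:Mul2
c12: CDB Mul1=121; issue MUL r3<-Mul1 | r0:Add1,r1:121,r2:16,r3:Mul1
c13: - | r0:Add1,r1:121,r2:16,r3:Mul1
c14: - | r0:Add1,r1:121,r2:16,r3:Mul1
c15: - | r0:Add1,r1:121,r2:16,r3:Mul1
c16: - | r0:Add1,r1:121,r2:16,r3:Mul1
c17: CDB Mul2=1936 | r0:Add1,r1:121,r2:16,r3:Mul1
c18: - | r0:Add1,r1:121,r2:16,r3:Mul1
c19: - | r0:Add1,r1:121,r2:16,r3:Mul1
c20: CDB Add1=-1920 | r0:-1920,r1:121,r2:16,r3:Mul1
c21: - | r0:-1920,r1:121,r2:16,r3:Mul1
c22: - | r0:-1920,r1:121,r2:16,r3:Mul1
c23: - | r0:-1920,r1:121,r2:16,r3:Mul1
c24: - | r0:-1920,r1:121,r2:16,r3:Mul1
c25: CDB Mul1=-232320 | r0:-1920,r1:121,r2:16,r3:-232320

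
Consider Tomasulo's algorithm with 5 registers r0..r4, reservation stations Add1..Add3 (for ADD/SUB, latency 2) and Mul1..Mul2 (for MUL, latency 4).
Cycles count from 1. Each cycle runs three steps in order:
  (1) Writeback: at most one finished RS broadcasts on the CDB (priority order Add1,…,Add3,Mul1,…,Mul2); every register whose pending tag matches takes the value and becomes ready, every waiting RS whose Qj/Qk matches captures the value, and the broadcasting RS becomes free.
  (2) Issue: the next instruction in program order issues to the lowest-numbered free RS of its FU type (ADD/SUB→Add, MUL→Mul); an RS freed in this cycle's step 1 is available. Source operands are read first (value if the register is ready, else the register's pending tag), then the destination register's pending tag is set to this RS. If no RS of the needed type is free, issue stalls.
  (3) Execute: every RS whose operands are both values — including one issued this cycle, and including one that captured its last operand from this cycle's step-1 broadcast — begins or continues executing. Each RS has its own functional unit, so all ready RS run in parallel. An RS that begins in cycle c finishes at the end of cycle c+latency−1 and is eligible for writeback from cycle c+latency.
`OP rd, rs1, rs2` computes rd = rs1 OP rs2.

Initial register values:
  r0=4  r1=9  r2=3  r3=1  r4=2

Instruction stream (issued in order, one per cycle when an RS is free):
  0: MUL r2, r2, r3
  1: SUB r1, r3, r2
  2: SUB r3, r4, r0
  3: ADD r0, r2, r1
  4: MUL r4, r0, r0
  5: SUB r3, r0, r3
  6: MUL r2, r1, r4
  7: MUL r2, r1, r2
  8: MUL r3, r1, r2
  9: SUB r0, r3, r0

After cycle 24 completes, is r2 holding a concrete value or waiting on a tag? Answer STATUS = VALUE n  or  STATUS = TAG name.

  c1: issue MUL r2<-Mul1  regs: r0:4,r1:9,r2:Mul1,r3:1,r4:2
  c2: issue SUB r1<-Add1  regs: r0:4,r1:Add1,r2:Mul1,r3:1,r4:2
  c3: issue SUB r3<-Add2  regs: r0:4,r1:Add1,r2:Mul1,r3:Add2,r4:2
  c4: issue ADD r0<-Add3  regs: r0:Add3,r1:Add1,r2:Mul1,r3:Add2,r4:2
  c5: CDB Add2=-2; issue MUL r4<-Mul2  regs: r0:Add3,r1:Add1,r2:Mul1,r3:-2,r4:Mul2
  c6: CDB Mul1=3; issue SUB r3<-Add2  regs: r0:Add3,r1:Add1,r2:3,r3:Add2,r4:Mul2
  c7: issue MUL r2<-Mul1  regs: r0:Add3,r1:Add1,r2:Mul1,r3:Add2,r4:Mul2
  c8: CDB Add1=-2; stall  regs: r0:Add3,r1:-2,r2:Mul1,r3:Add2,r4:Mul2
  c9: stall  regs: r0:Add3,r1:-2,r2:Mul1,r3:Add2,r4:Mul2
  c10: CDB Add3=1; stall  regs: r0:1,r1:-2,r2:Mul1,r3:Add2,r4:Mul2
  c11: stall  regs: r0:1,r1:-2,r2:Mul1,r3:Add2,r4:Mul2
  c12: CDB Add2=3; stall  regs: r0:1,r1:-2,r2:Mul1,r3:3,r4:Mul2
  c13: stall  regs: r0:1,r1:-2,r2:Mul1,r3:3,r4:Mul2
  c14: CDB Mul2=1; issue MUL r2<-Mul2  regs: r0:1,r1:-2,r2:Mul2,r3:3,r4:1
  c15: stall  regs: r0:1,r1:-2,r2:Mul2,r3:3,r4:1
  c16: stall  regs: r0:1,r1:-2,r2:Mul2,r3:3,r4:1
  c17: stall  regs: r0:1,r1:-2,r2:Mul2,r3:3,r4:1
  c18: CDB Mul1=-2; issue MUL r3<-Mul1  regs: r0:1,r1:-2,r2:Mul2,r3:Mul1,r4:1
  c19: issue SUB r0<-Add1  regs: r0:Add1,r1:-2,r2:Mul2,r3:Mul1,r4:1
  c20: -  regs: r0:Add1,r1:-2,r2:Mul2,r3:Mul1,r4:1
  c21: -  regs: r0:Add1,r1:-2,r2:Mul2,r3:Mul1,r4:1
  c22: CDB Mul2=4  regs: r0:Add1,r1:-2,r2:4,r3:Mul1,r4:1
  c23: -  regs: r0:Add1,r1:-2,r2:4,r3:Mul1,r4:1
  c24: -  regs: r0:Add1,r1:-2,r2:4,r3:Mul1,r4:1

STATUS = VALUE 4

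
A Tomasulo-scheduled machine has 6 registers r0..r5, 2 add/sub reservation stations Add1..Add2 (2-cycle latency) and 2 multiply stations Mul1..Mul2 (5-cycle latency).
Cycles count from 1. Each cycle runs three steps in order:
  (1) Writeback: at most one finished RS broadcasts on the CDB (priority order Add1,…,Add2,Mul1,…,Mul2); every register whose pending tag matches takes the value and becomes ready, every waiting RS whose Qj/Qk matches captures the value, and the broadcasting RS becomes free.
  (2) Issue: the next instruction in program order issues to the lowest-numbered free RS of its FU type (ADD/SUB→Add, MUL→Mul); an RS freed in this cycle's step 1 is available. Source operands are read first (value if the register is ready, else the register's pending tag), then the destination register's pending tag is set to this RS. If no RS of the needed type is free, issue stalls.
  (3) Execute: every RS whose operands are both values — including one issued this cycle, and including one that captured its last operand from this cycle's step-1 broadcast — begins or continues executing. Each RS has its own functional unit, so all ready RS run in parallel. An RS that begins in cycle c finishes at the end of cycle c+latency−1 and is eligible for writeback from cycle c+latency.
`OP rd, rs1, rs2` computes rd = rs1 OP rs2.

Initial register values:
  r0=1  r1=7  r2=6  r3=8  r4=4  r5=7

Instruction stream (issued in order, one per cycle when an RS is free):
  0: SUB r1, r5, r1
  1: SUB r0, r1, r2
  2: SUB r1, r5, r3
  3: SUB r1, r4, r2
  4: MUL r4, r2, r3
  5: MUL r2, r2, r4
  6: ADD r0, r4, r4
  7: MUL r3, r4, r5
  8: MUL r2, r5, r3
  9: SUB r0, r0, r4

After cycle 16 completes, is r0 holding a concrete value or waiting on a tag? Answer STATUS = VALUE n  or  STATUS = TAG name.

  c1: issue SUB r1<-Add1  regs: r0:1,r1:Add1,r2:6,r3:8,r4:4,r5:7
  c2: issue SUB r0<-Add2  regs: r0:Add2,r1:Add1,r2:6,r3:8,r4:4,r5:7
  c3: CDB Add1=0; issue SUB r1<-Add1  regs: r0:Add2,r1:Add1,r2:6,r3:8,r4:4,r5:7
  c4: stall  regs: r0:Add2,r1:Add1,r2:6,r3:8,r4:4,r5:7
  c5: CDB Add1=-1; issue SUB r1<-Add1  regs: r0:Add2,r1:Add1,r2:6,r3:8,r4:4,r5:7
  c6: CDB Add2=-6; issue MUL r4<-Mul1  regs: r0:-6,r1:Add1,r2:6,r3:8,r4:Mul1,r5:7
  c7: CDB Add1=-2; issue MUL r2<-Mul2  regs: r0:-6,r1:-2,r2:Mul2,r3:8,r4:Mul1,r5:7
  c8: issue ADD r0<-Add1  regs: r0:Add1,r1:-2,r2:Mul2,r3:8,r4:Mul1,r5:7
  c9: stall  regs: r0:Add1,r1:-2,r2:Mul2,r3:8,r4:Mul1,r5:7
  c10: stall  regs: r0:Add1,r1:-2,r2:Mul2,r3:8,r4:Mul1,r5:7
  c11: CDB Mul1=48; issue MUL r3<-Mul1  regs: r0:Add1,r1:-2,r2:Mul2,r3:Mul1,r4:48,r5:7
  c12: stall  regs: r0:Add1,r1:-2,r2:Mul2,r3:Mul1,r4:48,r5:7
  c13: CDB Add1=96; stall  regs: r0:96,r1:-2,r2:Mul2,r3:Mul1,r4:48,r5:7
  c14: stall  regs: r0:96,r1:-2,r2:Mul2,r3:Mul1,r4:48,r5:7
  c15: stall  regs: r0:96,r1:-2,r2:Mul2,r3:Mul1,r4:48,r5:7
  c16: CDB Mul1=336; issue MUL r2<-Mul1  regs: r0:96,r1:-2,r2:Mul1,r3:336,r4:48,r5:7

STATUS = VALUE 96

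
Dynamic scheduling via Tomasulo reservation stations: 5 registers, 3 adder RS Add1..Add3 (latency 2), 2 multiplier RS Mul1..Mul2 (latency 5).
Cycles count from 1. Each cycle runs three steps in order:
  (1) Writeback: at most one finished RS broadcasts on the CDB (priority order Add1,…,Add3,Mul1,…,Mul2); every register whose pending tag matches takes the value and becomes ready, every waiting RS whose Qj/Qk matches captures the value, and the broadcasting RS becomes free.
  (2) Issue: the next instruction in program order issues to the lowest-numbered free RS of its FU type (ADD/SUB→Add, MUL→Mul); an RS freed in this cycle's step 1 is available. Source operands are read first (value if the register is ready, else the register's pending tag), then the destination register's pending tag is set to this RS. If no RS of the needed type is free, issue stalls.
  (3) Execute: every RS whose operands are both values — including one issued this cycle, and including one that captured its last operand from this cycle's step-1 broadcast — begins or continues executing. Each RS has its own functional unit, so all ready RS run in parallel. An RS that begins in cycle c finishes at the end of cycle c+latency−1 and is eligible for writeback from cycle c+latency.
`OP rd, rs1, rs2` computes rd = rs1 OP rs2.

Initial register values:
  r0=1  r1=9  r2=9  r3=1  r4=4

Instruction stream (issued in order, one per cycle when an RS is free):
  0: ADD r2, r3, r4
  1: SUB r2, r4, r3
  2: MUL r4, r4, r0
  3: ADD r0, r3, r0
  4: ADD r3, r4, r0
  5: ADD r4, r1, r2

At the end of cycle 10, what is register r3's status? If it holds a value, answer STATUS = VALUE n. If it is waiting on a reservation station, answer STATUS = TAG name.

  c1: issue ADD r2<-Add1  regs: r0:1,r1:9,r2:Add1,r3:1,r4:4
  c2: issue SUB r2<-Add2  regs: r0:1,r1:9,r2:Add2,r3:1,r4:4
  c3: CDB Add1=5; issue MUL r4<-Mul1  regs: r0:1,r1:9,r2:Add2,r3:1,r4:Mul1
  c4: CDB Add2=3; issue ADD r0<-Add1  regs: r0:Add1,r1:9,r2:3,r3:1,r4:Mul1
  c5: issue ADD r3<-Add2  regs: r0:Add1,r1:9,r2:3,r3:Add2,r4:Mul1
  c6: CDB Add1=2; issue ADD r4<-Add1  regs: r0:2,r1:9,r2:3,r3:Add2,r4:Add1
  c7: -  regs: r0:2,r1:9,r2:3,r3:Add2,r4:Add1
  c8: CDB Add1=12  regs: r0:2,r1:9,r2:3,r3:Add2,r4:12
  c9: CDB Mul1=4  regs: r0:2,r1:9,r2:3,r3:Add2,r4:12
  c10: -  regs: r0:2,r1:9,r2:3,r3:Add2,r4:12

STATUS = TAG Add2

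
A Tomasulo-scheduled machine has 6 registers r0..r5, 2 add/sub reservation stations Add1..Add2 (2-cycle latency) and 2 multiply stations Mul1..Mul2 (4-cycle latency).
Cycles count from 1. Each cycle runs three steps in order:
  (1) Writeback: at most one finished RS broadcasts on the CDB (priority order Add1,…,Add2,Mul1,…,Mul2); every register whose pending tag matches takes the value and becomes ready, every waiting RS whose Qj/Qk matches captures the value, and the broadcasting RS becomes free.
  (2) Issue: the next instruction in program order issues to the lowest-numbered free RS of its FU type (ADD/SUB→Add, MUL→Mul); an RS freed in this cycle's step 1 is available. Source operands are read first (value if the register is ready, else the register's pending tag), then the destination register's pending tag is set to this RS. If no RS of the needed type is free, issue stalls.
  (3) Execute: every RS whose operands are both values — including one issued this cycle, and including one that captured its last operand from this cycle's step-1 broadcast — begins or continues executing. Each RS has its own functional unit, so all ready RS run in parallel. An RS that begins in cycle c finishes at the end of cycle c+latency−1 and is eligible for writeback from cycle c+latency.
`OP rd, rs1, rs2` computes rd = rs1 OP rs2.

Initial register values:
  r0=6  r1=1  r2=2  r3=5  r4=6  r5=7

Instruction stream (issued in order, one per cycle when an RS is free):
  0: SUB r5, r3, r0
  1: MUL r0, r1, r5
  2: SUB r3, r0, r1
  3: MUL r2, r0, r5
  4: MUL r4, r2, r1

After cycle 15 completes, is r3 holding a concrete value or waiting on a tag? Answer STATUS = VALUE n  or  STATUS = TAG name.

  c1: issue SUB r5<-Add1  regs: r0:6,r1:1,r2:2,r3:5,r4:6,r5:Add1
  c2: issue MUL r0<-Mul1  regs: r0:Mul1,r1:1,r2:2,r3:5,r4:6,r5:Add1
  c3: CDB Add1=-1; issue SUB r3<-Add1  regs: r0:Mul1,r1:1,r2:2,r3:Add1,r4:6,r5:-1
  c4: issue MUL r2<-Mul2  regs: r0:Mul1,r1:1,r2:Mul2,r3:Add1,r4:6,r5:-1
  c5: stall  regs: r0:Mul1,r1:1,r2:Mul2,r3:Add1,r4:6,r5:-1
  c6: stall  regs: r0:Mul1,r1:1,r2:Mul2,r3:Add1,r4:6,r5:-1
  c7: CDB Mul1=-1; issue MUL r4<-Mul1  regs: r0:-1,r1:1,r2:Mul2,r3:Add1,r4:Mul1,r5:-1
  c8: -  regs: r0:-1,r1:1,r2:Mul2,r3:Add1,r4:Mul1,r5:-1
  c9: CDB Add1=-2  regs: r0:-1,r1:1,r2:Mul2,r3:-2,r4:Mul1,r5:-1
  c10: -  regs: r0:-1,r1:1,r2:Mul2,r3:-2,r4:Mul1,r5:-1
  c11: CDB Mul2=1  regs: r0:-1,r1:1,r2:1,r3:-2,r4:Mul1,r5:-1
  c12: -  regs: r0:-1,r1:1,r2:1,r3:-2,r4:Mul1,r5:-1
  c13: -  regs: r0:-1,r1:1,r2:1,r3:-2,r4:Mul1,r5:-1
  c14: -  regs: r0:-1,r1:1,r2:1,r3:-2,r4:Mul1,r5:-1
  c15: CDB Mul1=1  regs: r0:-1,r1:1,r2:1,r3:-2,r4:1,r5:-1

STATUS = VALUE -2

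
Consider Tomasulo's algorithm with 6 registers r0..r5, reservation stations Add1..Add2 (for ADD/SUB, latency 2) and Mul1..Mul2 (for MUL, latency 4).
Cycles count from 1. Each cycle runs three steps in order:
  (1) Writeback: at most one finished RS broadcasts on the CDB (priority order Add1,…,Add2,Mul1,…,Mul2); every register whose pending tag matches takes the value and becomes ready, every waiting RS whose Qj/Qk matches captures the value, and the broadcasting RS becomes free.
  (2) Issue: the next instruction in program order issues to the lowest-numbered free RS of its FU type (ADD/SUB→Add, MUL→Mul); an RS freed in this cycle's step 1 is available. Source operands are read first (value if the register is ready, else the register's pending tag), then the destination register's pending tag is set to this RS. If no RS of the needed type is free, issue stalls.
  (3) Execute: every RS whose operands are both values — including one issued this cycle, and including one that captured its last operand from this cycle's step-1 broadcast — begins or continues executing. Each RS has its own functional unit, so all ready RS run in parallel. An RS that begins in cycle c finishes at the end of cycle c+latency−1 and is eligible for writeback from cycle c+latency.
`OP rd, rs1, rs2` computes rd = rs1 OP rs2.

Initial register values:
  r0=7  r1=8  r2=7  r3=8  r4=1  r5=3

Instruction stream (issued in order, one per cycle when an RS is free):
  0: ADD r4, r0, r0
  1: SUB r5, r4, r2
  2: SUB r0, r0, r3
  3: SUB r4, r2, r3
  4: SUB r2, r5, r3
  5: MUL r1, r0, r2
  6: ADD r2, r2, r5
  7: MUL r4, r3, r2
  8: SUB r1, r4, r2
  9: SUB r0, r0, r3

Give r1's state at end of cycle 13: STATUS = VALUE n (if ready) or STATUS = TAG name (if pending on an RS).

STATUS = TAG Add1

  c1: issue ADD r4<-Add1  regs: r0:7,r1:8,r2:7,r3:8,r4:Add1,r5:3
  c2: issue SUB r5<-Add2  regs: r0:7,r1:8,r2:7,r3:8,r4:Add1,r5:Add2
  c3: CDB Add1=14; issue SUB r0<-Add1  regs: r0:Add1,r1:8,r2:7,r3:8,r4:14,r5:Add2
  c4: stall  regs: r0:Add1,r1:8,r2:7,r3:8,r4:14,r5:Add2
  c5: CDB Add1=-1; issue SUB r4<-Add1  regs: r0:-1,r1:8,r2:7,r3:8,r4:Add1,r5:Add2
  c6: CDB Add2=7; issue SUB r2<-Add2  regs: r0:-1,r1:8,r2:Add2,r3:8,r4:Add1,r5:7
  c7: CDB Add1=-1; issue MUL r1<-Mul1  regs: r0:-1,r1:Mul1,r2:Add2,r3:8,r4:-1,r5:7
  c8: CDB Add2=-1; issue ADD r2<-Add1  regs: r0:-1,r1:Mul1,r2:Add1,r3:8,r4:-1,r5:7
  c9: issue MUL r4<-Mul2  regs: r0:-1,r1:Mul1,r2:Add1,r3:8,r4:Mul2,r5:7
  c10: CDB Add1=6; issue SUB r1<-Add1  regs: r0:-1,r1:Add1,r2:6,r3:8,r4:Mul2,r5:7
  c11: issue SUB r0<-Add2  regs: r0:Add2,r1:Add1,r2:6,r3:8,r4:Mul2,r5:7
  c12: CDB Mul1=1  regs: r0:Add2,r1:Add1,r2:6,r3:8,r4:Mul2,r5:7
  c13: CDB Add2=-9  regs: r0:-9,r1:Add1,r2:6,r3:8,r4:Mul2,r5:7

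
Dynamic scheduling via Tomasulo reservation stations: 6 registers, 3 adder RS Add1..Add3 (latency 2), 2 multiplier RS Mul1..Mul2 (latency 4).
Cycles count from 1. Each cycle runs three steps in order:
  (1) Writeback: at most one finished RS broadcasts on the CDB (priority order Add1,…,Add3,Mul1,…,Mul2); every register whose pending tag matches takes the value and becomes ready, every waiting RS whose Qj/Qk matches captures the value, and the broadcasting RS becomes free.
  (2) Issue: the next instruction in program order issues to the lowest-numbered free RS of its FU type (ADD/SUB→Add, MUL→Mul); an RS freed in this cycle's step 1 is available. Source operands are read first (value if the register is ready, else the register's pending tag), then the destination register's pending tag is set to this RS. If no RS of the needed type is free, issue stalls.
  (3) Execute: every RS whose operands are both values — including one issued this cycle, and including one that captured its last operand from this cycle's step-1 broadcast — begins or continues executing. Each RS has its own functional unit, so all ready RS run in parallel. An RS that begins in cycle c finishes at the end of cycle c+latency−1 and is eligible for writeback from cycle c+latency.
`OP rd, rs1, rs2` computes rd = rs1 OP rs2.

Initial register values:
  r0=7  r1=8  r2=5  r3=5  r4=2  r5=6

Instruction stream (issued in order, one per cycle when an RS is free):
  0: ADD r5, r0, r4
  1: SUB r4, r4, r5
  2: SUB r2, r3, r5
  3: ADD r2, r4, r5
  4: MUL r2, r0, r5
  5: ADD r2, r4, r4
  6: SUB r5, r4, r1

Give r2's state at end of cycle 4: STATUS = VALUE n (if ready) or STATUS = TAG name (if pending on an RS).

STATUS = TAG Add3

  c1: issue ADD r5<-Add1  regs: r0:7,r1:8,r2:5,r3:5,r4:2,r5:Add1
  c2: issue SUB r4<-Add2  regs: r0:7,r1:8,r2:5,r3:5,r4:Add2,r5:Add1
  c3: CDB Add1=9; issue SUB r2<-Add1  regs: r0:7,r1:8,r2:Add1,r3:5,r4:Add2,r5:9
  c4: issue ADD r2<-Add3  regs: r0:7,r1:8,r2:Add3,r3:5,r4:Add2,r5:9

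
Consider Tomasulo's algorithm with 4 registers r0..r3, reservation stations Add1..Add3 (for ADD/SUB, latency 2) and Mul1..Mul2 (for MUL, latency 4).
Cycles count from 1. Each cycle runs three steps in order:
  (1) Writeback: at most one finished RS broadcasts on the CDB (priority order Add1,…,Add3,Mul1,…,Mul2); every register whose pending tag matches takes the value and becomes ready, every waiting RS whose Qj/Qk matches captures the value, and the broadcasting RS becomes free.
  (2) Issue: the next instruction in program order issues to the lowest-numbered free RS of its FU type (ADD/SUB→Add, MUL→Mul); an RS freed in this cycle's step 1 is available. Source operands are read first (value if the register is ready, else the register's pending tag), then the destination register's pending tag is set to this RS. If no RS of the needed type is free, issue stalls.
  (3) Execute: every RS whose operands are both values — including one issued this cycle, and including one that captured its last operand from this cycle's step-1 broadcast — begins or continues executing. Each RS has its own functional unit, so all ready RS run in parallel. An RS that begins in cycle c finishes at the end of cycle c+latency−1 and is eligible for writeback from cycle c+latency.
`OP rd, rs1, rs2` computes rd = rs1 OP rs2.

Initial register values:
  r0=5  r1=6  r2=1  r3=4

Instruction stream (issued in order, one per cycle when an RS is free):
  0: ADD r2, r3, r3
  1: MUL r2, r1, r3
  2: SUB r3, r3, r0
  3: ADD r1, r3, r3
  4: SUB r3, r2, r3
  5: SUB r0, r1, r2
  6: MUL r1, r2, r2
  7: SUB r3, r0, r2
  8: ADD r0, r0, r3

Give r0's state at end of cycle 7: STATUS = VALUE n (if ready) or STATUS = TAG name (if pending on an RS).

  c1: issue ADD r2<-Add1  regs: r0:5,r1:6,r2:Add1,r3:4
  c2: issue MUL r2<-Mul1  regs: r0:5,r1:6,r2:Mul1,r3:4
  c3: CDB Add1=8; issue SUB r3<-Add1  regs: r0:5,r1:6,r2:Mul1,r3:Add1
  c4: issue ADD r1<-Add2  regs: r0:5,r1:Add2,r2:Mul1,r3:Add1
  c5: CDB Add1=-1; issue SUB r3<-Add1  regs: r0:5,r1:Add2,r2:Mul1,r3:Add1
  c6: CDB Mul1=24; issue SUB r0<-Add3  regs: r0:Add3,r1:Add2,r2:24,r3:Add1
  c7: CDB Add2=-2; issue MUL r1<-Mul1  regs: r0:Add3,r1:Mul1,r2:24,r3:Add1

STATUS = TAG Add3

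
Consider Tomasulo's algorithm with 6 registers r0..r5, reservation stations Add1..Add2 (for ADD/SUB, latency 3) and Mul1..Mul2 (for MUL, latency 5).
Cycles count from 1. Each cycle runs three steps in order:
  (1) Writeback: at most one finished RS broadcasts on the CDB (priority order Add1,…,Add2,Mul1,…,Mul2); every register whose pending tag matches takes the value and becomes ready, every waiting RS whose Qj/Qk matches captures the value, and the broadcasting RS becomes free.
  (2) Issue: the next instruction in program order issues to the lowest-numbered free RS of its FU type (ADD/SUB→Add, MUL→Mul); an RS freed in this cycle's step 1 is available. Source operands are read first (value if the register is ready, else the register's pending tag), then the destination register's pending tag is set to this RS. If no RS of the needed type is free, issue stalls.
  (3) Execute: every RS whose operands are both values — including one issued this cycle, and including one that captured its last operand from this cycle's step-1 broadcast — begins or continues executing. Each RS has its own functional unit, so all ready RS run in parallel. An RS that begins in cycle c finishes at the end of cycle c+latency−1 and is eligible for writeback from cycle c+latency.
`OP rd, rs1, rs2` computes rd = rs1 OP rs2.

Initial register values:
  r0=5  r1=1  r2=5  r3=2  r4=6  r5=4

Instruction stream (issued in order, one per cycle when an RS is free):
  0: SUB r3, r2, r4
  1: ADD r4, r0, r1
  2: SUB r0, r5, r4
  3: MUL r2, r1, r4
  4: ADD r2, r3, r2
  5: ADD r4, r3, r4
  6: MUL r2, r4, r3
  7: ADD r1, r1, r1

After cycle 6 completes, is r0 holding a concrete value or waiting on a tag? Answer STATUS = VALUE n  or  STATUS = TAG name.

cycle 1: issue SUB r3<-Add1 // r0:5,r1:1,r2:5,r3:Add1,r4:6,r5:4
cycle 2: issue ADD r4<-Add2 // r0:5,r1:1,r2:5,r3:Add1,r4:Add2,r5:4
cycle 3: stall // r0:5,r1:1,r2:5,r3:Add1,r4:Add2,r5:4
cycle 4: CDB Add1=-1; issue SUB r0<-Add1 // r0:Add1,r1:1,r2:5,r3:-1,r4:Add2,r5:4
cycle 5: CDB Add2=6; issue MUL r2<-Mul1 // r0:Add1,r1:1,r2:Mul1,r3:-1,r4:6,r5:4
cycle 6: issue ADD r2<-Add2 // r0:Add1,r1:1,r2:Add2,r3:-1,r4:6,r5:4

STATUS = TAG Add1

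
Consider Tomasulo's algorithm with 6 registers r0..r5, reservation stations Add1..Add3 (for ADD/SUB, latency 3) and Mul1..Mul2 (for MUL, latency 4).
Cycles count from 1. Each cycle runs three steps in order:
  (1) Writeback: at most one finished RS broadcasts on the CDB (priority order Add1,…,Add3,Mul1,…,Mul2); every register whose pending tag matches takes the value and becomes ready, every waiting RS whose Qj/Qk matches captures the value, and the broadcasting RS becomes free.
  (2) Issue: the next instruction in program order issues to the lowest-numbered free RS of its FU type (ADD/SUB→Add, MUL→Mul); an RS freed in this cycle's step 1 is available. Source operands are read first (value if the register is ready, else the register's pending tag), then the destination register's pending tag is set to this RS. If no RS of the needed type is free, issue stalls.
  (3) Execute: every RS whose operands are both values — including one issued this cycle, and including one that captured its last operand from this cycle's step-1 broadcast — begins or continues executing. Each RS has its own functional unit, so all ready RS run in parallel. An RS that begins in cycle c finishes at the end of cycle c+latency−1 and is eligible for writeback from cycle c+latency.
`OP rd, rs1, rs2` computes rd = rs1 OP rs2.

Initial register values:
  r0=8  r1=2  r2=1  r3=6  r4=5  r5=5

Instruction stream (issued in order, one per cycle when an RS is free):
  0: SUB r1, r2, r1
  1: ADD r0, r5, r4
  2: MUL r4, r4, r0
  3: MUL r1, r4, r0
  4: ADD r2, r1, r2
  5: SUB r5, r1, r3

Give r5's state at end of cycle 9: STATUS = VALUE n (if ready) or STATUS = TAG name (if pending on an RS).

  c1: issue SUB r1<-Add1  regs: r0:8,r1:Add1,r2:1,r3:6,r4:5,r5:5
  c2: issue ADD r0<-Add2  regs: r0:Add2,r1:Add1,r2:1,r3:6,r4:5,r5:5
  c3: issue MUL r4<-Mul1  regs: r0:Add2,r1:Add1,r2:1,r3:6,r4:Mul1,r5:5
  c4: CDB Add1=-1; issue MUL r1<-Mul2  regs: r0:Add2,r1:Mul2,r2:1,r3:6,r4:Mul1,r5:5
  c5: CDB Add2=10; issue ADD r2<-Add1  regs: r0:10,r1:Mul2,r2:Add1,r3:6,r4:Mul1,r5:5
  c6: issue SUB r5<-Add2  regs: r0:10,r1:Mul2,r2:Add1,r3:6,r4:Mul1,r5:Add2
  c7: -  regs: r0:10,r1:Mul2,r2:Add1,r3:6,r4:Mul1,r5:Add2
  c8: -  regs: r0:10,r1:Mul2,r2:Add1,r3:6,r4:Mul1,r5:Add2
  c9: CDB Mul1=50  regs: r0:10,r1:Mul2,r2:Add1,r3:6,r4:50,r5:Add2

STATUS = TAG Add2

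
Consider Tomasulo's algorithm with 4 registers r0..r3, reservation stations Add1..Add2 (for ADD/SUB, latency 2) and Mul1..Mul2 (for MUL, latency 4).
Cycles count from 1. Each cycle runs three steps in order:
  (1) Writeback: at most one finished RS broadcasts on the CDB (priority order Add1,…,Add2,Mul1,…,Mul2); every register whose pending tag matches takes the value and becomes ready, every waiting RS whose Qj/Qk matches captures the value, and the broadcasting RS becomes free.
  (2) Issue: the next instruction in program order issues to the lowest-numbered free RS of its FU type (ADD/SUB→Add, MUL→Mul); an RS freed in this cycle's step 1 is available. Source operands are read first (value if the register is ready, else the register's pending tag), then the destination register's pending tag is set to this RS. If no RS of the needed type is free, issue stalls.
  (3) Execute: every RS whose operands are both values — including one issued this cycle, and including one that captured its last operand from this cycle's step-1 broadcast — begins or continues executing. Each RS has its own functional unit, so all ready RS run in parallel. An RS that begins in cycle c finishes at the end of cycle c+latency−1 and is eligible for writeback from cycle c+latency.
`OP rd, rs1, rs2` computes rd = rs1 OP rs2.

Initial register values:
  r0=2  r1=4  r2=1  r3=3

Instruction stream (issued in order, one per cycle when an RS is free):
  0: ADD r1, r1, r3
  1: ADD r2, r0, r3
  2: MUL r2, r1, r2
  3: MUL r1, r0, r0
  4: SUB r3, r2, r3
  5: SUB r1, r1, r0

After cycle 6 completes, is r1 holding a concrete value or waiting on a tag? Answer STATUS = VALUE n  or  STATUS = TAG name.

  c1: issue ADD r1<-Add1  regs: r0:2,r1:Add1,r2:1,r3:3
  c2: issue ADD r2<-Add2  regs: r0:2,r1:Add1,r2:Add2,r3:3
  c3: CDB Add1=7; issue MUL r2<-Mul1  regs: r0:2,r1:7,r2:Mul1,r3:3
  c4: CDB Add2=5; issue MUL r1<-Mul2  regs: r0:2,r1:Mul2,r2:Mul1,r3:3
  c5: issue SUB r3<-Add1  regs: r0:2,r1:Mul2,r2:Mul1,r3:Add1
  c6: issue SUB r1<-Add2  regs: r0:2,r1:Add2,r2:Mul1,r3:Add1

STATUS = TAG Add2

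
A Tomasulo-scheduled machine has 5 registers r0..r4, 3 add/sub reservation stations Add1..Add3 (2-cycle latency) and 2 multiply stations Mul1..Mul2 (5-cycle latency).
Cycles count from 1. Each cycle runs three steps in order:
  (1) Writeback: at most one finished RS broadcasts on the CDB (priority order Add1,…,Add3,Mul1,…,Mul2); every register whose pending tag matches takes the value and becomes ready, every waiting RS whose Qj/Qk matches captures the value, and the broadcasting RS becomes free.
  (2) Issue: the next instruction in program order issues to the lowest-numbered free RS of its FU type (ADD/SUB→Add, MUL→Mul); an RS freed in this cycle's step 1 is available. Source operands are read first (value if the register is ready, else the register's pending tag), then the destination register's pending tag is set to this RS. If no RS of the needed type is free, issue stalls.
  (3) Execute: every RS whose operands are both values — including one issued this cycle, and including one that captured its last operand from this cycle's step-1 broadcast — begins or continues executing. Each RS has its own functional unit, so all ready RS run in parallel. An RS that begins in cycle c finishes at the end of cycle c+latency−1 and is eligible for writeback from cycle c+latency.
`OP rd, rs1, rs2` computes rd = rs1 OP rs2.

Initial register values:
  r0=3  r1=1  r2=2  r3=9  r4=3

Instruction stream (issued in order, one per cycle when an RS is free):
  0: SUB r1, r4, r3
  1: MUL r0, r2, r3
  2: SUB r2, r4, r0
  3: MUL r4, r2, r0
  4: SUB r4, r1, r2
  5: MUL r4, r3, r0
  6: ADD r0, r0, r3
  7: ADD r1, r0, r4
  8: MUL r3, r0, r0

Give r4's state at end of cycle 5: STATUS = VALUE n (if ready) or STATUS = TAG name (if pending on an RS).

c1: issue SUB r1<-Add1 | r0:3,r1:Add1,r2:2,r3:9,r4:3
c2: issue MUL r0<-Mul1 | r0:Mul1,r1:Add1,r2:2,r3:9,r4:3
c3: CDB Add1=-6; issue SUB r2<-Add1 | r0:Mul1,r1:-6,r2:Add1,r3:9,r4:3
c4: issue MUL r4<-Mul2 | r0:Mul1,r1:-6,r2:Add1,r3:9,r4:Mul2
c5: issue SUB r4<-Add2 | r0:Mul1,r1:-6,r2:Add1,r3:9,r4:Add2

STATUS = TAG Add2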